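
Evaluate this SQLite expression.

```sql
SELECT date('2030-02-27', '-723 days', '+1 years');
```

2029-03-06

Applying '-723 days' to 2030-02-27: counting 723 days back gives 2028-03-06.
Adding +1 year to 2028-03-06 gives 2029-03-06.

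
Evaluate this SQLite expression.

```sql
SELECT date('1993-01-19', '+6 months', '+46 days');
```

Adding +6 months to 1993-01-19 gives 1993-07-19.
Applying '+46 days' to 1993-07-19: counting 46 days forward gives 1993-09-03.

1993-09-03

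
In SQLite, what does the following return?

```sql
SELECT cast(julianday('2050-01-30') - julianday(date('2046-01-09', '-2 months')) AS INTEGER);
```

Adding -2 months to 2046-01-09 gives 2045-11-09.
21 days remain in November 2045 after the 9th (30 − 9).
Full months from December 2045 through December 2049 contribute their day counts.
Then 30 days into January 2050.
Total: 21 + 31 + 31 + 28 + 31 + 30 + 31 + 30 + 31 + 31 + 30 + 31 + 30 + 31 + 31 + 28 + 31 + 30 + 31 + 30 + 31 + 31 + 30 + 31 + 30 + 31 + 31 + 29 + 31 + 30 + 31 + 30 + 31 + 31 + 30 + 31 + 30 + 31 + 31 + 28 + 31 + 30 + 31 + 30 + 31 + 31 + 30 + 31 + 30 + 31 + 30 = 1543.

1543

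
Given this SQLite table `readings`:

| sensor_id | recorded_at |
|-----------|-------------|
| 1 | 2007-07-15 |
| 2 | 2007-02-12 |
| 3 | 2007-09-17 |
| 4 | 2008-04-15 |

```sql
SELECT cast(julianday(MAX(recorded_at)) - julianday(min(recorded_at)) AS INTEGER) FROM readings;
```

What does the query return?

428

MIN = 2007-02-12, MAX = 2008-04-15.
16 days remain in February 2007 after the 12th (28 − 12).
Full months from March 2007 through March 2008 contribute their day counts.
Then 15 days into April 2008.
Total: 16 + 31 + 30 + 31 + 30 + 31 + 31 + 30 + 31 + 30 + 31 + 31 + 29 + 31 + 15 = 428.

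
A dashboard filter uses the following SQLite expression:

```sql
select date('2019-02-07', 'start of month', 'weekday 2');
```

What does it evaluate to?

2019-02-05

`start of month` rewinds 2019-02-07 to 2019-02-01.
`weekday 2` advances to the next Tuesday; 2019-02-01 is a Friday, so it moves forward to 2019-02-05.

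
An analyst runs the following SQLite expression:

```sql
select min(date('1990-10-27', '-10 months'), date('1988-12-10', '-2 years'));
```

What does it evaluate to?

date('1990-10-27', '-10 months') → 1989-12-27.
date('1988-12-10', '-2 years') → 1986-12-10.
Earlier of the two is 1986-12-10.

1986-12-10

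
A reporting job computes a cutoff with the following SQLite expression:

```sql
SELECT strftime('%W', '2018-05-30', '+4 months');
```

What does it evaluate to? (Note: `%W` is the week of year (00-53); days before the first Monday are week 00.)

First apply '+4 months': 2018-05-30 → 2018-09-30.
2018-09-30 is a Sunday. SQLite's %W counts Mondays since the year started; the result is 39.

39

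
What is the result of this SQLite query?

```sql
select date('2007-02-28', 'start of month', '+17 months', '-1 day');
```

`start of month` rewinds 2007-02-28 to 2007-02-01.
Adding +17 months to 2007-02-01 gives 2008-07-01.
Going back 1 day from 2008-07-01 reaches 2008-06-30 (last day of June, 30 days).

2008-06-30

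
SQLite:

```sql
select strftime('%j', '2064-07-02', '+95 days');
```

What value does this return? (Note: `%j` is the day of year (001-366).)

279

First apply '+95 days': 2064-07-02 → 2064-10-05.
Day-of-year for 2064-10-05: days since 2064-01-01 inclusive = 279, zero-padded to 279.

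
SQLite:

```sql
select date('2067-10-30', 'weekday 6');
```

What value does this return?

`weekday 6` advances to the next Saturday; 2067-10-30 is a Sunday, so it moves forward to 2067-11-05.

2067-11-05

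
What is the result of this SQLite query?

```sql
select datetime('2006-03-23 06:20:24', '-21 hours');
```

2006-03-22 09:20:24

-21 hours from 2006-03-23 06:20:24 is 2006-03-22 09:20:24 (crosses midnight).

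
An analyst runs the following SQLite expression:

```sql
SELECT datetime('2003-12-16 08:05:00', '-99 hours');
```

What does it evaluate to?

-99 hours from 2003-12-16 08:05:00 is 2003-12-12 05:05:00 (crosses midnight).

2003-12-12 05:05:00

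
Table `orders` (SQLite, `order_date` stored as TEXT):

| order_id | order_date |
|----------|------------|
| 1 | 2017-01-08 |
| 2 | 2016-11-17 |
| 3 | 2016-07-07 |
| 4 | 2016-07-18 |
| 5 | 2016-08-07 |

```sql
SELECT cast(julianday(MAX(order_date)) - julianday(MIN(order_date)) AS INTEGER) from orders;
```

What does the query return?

185

MIN = 2016-07-07, MAX = 2017-01-08.
24 days remain in July 2016 after the 7th (31 − 7).
August 2016: 31 days.
September 2016: 30 days.
October 2016: 31 days.
November 2016: 30 days.
December 2016: 31 days.
Then 8 days into January 2017.
Total: 24 + 31 + 30 + 31 + 30 + 31 + 8 = 185.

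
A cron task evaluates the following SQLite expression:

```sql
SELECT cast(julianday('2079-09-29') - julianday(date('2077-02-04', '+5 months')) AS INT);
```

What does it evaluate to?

817

Adding +5 months to 2077-02-04 gives 2077-07-04.
27 days remain in July 2077 after the 4th (31 − 4).
Full months from August 2077 through August 2079 contribute their day counts.
Then 29 days into September 2079.
Total: 27 + 31 + 30 + 31 + 30 + 31 + 31 + 28 + 31 + 30 + 31 + 30 + 31 + 31 + 30 + 31 + 30 + 31 + 31 + 28 + 31 + 30 + 31 + 30 + 31 + 31 + 29 = 817.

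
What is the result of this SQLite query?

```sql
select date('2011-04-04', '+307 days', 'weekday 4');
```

Applying '+307 days' to 2011-04-04: counting 307 days forward gives 2012-02-05.
`weekday 4` advances to the next Thursday; 2012-02-05 is a Sunday, so it moves forward to 2012-02-09.

2012-02-09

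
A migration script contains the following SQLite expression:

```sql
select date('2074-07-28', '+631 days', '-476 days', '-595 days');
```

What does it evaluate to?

2073-05-14

Applying '+631 days' to 2074-07-28: counting 631 days forward gives 2076-04-19.
Applying '-476 days' to 2076-04-19: counting 476 days back gives 2074-12-30.
Applying '-595 days' to 2074-12-30: counting 595 days back gives 2073-05-14.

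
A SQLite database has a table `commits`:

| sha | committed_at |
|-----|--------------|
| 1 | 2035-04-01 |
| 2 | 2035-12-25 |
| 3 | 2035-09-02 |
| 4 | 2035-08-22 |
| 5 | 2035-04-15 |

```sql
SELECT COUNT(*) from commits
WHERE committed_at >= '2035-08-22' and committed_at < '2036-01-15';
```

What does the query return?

Rows in [2035-08-22, 2036-01-15): 2035-12-25, 2035-09-02, 2035-08-22 → 3 rows.

3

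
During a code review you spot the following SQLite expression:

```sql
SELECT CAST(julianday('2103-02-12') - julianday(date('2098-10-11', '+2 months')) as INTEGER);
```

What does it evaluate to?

1523

Adding +2 months to 2098-10-11 gives 2098-12-11.
20 days remain in December 2098 after the 11th (31 − 11).
Full months from January 2099 through January 2103 contribute their day counts.
Then 12 days into February 2103.
Total: 20 + 31 + 28 + 31 + 30 + 31 + 30 + 31 + 31 + 30 + 31 + 30 + 31 + 31 + 28 + 31 + 30 + 31 + 30 + 31 + 31 + 30 + 31 + 30 + 31 + 31 + 28 + 31 + 30 + 31 + 30 + 31 + 31 + 30 + 31 + 30 + 31 + 31 + 28 + 31 + 30 + 31 + 30 + 31 + 31 + 30 + 31 + 30 + 31 + 31 + 12 = 1523.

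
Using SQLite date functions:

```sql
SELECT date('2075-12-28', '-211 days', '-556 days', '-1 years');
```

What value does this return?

2072-11-21

Applying '-211 days' to 2075-12-28: counting 211 days back gives 2075-05-31.
Applying '-556 days' to 2075-05-31: counting 556 days back gives 2073-11-21.
Adding -1 year to 2073-11-21 gives 2072-11-21.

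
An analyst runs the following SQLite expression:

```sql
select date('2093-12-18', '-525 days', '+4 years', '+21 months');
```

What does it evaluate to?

Applying '-525 days' to 2093-12-18: counting 525 days back gives 2092-07-11.
Adding +4 years to 2092-07-11 gives 2096-07-11.
Adding +21 months to 2096-07-11 gives 2098-04-11.

2098-04-11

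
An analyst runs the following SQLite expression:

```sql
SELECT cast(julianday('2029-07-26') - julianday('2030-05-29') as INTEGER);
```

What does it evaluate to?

-307

5 days remain in July 2029 after the 26th (31 − 26).
Full months from August 2029 through April 2030 contribute their day counts.
Then 29 days into May 2030.
Total: 5 + 31 + 30 + 31 + 30 + 31 + 31 + 28 + 31 + 30 + 29 = 307.
The subtraction is earlier − later, so the result is −307 → -307.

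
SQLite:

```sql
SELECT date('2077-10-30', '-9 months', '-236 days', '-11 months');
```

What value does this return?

Adding -9 months to 2077-10-30 gives 2077-01-30.
Applying '-236 days' to 2077-01-30: counting 236 days back gives 2076-06-08.
Adding -11 months to 2076-06-08 gives 2075-07-08.

2075-07-08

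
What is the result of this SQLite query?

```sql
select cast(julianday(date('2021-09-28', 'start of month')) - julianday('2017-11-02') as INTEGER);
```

1399

`start of month` rewinds 2021-09-28 to 2021-09-01.
28 days remain in November 2017 after the 2nd (30 − 2).
Full months from December 2017 through August 2021 contribute their day counts.
Then 1 day into September 2021.
Total: 28 + 31 + 31 + 28 + 31 + 30 + 31 + 30 + 31 + 31 + 30 + 31 + 30 + 31 + 31 + 28 + 31 + 30 + 31 + 30 + 31 + 31 + 30 + 31 + 30 + 31 + 31 + 29 + 31 + 30 + 31 + 30 + 31 + 31 + 30 + 31 + 30 + 31 + 31 + 28 + 31 + 30 + 31 + 30 + 31 + 31 + 1 = 1399.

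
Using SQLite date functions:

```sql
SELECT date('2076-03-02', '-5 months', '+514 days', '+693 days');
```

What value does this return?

Adding -5 months to 2076-03-02 gives 2075-10-02.
Applying '+514 days' to 2075-10-02: counting 514 days forward gives 2077-02-27.
Applying '+693 days' to 2077-02-27: counting 693 days forward gives 2079-01-21.

2079-01-21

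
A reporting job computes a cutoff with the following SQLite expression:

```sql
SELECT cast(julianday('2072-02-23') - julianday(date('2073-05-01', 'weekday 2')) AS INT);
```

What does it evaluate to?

`weekday 2` advances to the next Tuesday; 2073-05-01 is a Monday, so it moves forward to 2073-05-02.
6 days remain in February 2072 after the 23rd (29 − 23).
Full months from March 2072 through April 2073 contribute their day counts.
Then 2 days into May 2073.
Total: 6 + 31 + 30 + 31 + 30 + 31 + 31 + 30 + 31 + 30 + 31 + 31 + 28 + 31 + 30 + 2 = 434.
The subtraction is earlier − later, so the result is −434 → -434.

-434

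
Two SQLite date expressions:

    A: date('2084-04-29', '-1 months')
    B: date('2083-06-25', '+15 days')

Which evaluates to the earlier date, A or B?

A = 2084-03-29.
B = 2083-07-10.
B is earlier.

B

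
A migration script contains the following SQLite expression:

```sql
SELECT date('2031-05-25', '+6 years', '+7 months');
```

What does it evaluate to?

Adding +6 years to 2031-05-25 gives 2037-05-25.
Adding +7 months to 2037-05-25 gives 2037-12-25.

2037-12-25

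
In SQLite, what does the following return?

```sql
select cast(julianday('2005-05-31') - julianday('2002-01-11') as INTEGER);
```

1236

20 days remain in January 2002 after the 11th (31 − 11).
Full months from February 2002 through April 2005 contribute their day counts.
Then 31 days into May 2005.
Total: 20 + 28 + 31 + 30 + 31 + 30 + 31 + 31 + 30 + 31 + 30 + 31 + 31 + 28 + 31 + 30 + 31 + 30 + 31 + 31 + 30 + 31 + 30 + 31 + 31 + 29 + 31 + 30 + 31 + 30 + 31 + 31 + 30 + 31 + 30 + 31 + 31 + 28 + 31 + 30 + 31 = 1236.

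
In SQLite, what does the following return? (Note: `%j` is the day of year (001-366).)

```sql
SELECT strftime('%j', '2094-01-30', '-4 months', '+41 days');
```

314

First apply '-4 months', '+41 days': 2094-01-30 → 2093-11-10.
Day-of-year for 2093-11-10: days since 2093-01-01 inclusive = 314, zero-padded to 314.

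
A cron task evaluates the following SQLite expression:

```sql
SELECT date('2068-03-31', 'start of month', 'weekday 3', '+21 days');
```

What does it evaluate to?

`start of month` rewinds 2068-03-31 to 2068-03-01.
`weekday 3` advances to the next Wednesday; 2068-03-01 is a Thursday, so it moves forward to 2068-03-07.
Advancing 21 more days within March lands on 2068-03-28.

2068-03-28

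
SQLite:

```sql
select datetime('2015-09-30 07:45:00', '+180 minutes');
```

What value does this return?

180 minutes = 3h 0m; +180 minutes from 2015-09-30 07:45:00 is 2015-09-30 10:45:00.

2015-09-30 10:45:00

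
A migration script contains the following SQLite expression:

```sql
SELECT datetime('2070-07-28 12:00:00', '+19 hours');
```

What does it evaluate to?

+19 hours from 2070-07-28 12:00:00 is 2070-07-29 07:00:00 (crosses midnight).

2070-07-29 07:00:00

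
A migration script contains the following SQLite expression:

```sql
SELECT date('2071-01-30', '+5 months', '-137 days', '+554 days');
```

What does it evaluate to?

Adding +5 months to 2071-01-30 gives 2071-06-30.
Applying '-137 days' to 2071-06-30: counting 137 days back gives 2071-02-13.
Applying '+554 days' to 2071-02-13: counting 554 days forward gives 2072-08-20.

2072-08-20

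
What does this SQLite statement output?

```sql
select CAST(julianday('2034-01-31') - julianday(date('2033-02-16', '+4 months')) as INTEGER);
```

Adding +4 months to 2033-02-16 gives 2033-06-16.
14 days remain in June 2033 after the 16th (30 − 16).
Full months from July 2033 through December 2033 contribute their day counts.
Then 31 days into January 2034.
Total: 14 + 31 + 31 + 30 + 31 + 30 + 31 + 31 = 229.

229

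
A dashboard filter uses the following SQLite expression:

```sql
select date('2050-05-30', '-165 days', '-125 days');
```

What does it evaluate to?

Applying '-165 days' to 2050-05-30: counting 165 days back gives 2049-12-16.
Applying '-125 days' to 2049-12-16: counting 125 days back gives 2049-08-13.

2049-08-13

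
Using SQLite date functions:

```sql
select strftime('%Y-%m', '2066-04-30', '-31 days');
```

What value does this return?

First apply '-31 days': 2066-04-30 → 2066-03-30.
`%Y-%m` extracts the year-month: 2066-03.

2066-03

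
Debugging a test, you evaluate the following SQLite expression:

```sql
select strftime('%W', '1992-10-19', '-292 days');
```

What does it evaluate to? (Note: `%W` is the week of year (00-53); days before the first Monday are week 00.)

00

First apply '-292 days': 1992-10-19 → 1992-01-01.
1992-01-01 is a Wednesday. SQLite's %W counts Mondays since the year started; the result is 00.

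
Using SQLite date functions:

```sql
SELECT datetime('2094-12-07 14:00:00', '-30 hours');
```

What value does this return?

-30 hours from 2094-12-07 14:00:00 is 2094-12-06 08:00:00 (crosses midnight).

2094-12-06 08:00:00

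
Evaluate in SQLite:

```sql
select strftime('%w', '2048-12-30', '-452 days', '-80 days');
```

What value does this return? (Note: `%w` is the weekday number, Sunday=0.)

3

First apply '-452 days', '-80 days': 2048-12-30 → 2047-07-17.
2047-07-17 is a Wednesday; with Sunday=0 that is 3.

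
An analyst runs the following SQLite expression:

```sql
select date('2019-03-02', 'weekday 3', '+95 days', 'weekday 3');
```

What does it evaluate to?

`weekday 3` advances to the next Wednesday; 2019-03-02 is a Saturday, so it moves forward to 2019-03-06.
Applying '+95 days' to 2019-03-06: counting 95 days forward gives 2019-06-09.
`weekday 3` advances to the next Wednesday; 2019-06-09 is a Sunday, so it moves forward to 2019-06-12.

2019-06-12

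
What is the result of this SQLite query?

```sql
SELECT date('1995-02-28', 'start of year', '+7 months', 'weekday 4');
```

`start of year` rewinds 1995-02-28 to 1995-01-01.
Adding +7 months to 1995-01-01 gives 1995-08-01.
`weekday 4` advances to the next Thursday; 1995-08-01 is a Tuesday, so it moves forward to 1995-08-03.

1995-08-03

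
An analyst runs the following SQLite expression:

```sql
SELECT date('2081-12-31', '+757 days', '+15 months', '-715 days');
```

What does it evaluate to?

2083-05-13

Applying '+757 days' to 2081-12-31: counting 757 days forward gives 2084-01-27.
Adding +15 months to 2084-01-27 gives 2085-04-27.
Applying '-715 days' to 2085-04-27: counting 715 days back gives 2083-05-13.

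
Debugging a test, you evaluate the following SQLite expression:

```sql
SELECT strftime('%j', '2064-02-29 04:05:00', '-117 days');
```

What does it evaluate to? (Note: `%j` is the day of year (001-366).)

First apply '-117 days': 2064-02-29 04:05:00 → 2063-11-04 04:05:00.
Day-of-year for 2063-11-04: days since 2063-01-01 inclusive = 308, zero-padded to 308.

308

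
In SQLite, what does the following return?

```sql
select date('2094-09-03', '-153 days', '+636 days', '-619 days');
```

Applying '-153 days' to 2094-09-03: counting 153 days back gives 2094-04-03.
Applying '+636 days' to 2094-04-03: counting 636 days forward gives 2095-12-30.
Applying '-619 days' to 2095-12-30: counting 619 days back gives 2094-04-20.

2094-04-20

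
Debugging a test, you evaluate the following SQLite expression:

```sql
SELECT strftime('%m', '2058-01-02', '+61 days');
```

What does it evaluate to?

03

First apply '+61 days': 2058-01-02 → 2058-03-04.
`%m` extracts the 2-digit month (01-12): 03.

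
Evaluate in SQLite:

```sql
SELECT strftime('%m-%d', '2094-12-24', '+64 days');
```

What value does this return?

02-26

First apply '+64 days': 2094-12-24 → 2095-02-26.
`%m-%d` extracts the month-day: 02-26.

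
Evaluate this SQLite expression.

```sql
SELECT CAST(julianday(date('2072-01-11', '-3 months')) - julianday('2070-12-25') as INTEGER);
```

Adding -3 months to 2072-01-11 gives 2071-10-11.
6 days remain in December 2070 after the 25th (31 − 25).
Full months from January 2071 through September 2071 contribute their day counts.
Then 11 days into October 2071.
Total: 6 + 31 + 28 + 31 + 30 + 31 + 30 + 31 + 31 + 30 + 11 = 290.

290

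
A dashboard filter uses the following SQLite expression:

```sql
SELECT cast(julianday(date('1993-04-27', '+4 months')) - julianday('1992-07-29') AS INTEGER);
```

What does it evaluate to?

394

Adding +4 months to 1993-04-27 gives 1993-08-27.
2 days remain in July 1992 after the 29th (31 − 29).
Full months from August 1992 through July 1993 contribute their day counts.
Then 27 days into August 1993.
Total: 2 + 31 + 30 + 31 + 30 + 31 + 31 + 28 + 31 + 30 + 31 + 30 + 31 + 27 = 394.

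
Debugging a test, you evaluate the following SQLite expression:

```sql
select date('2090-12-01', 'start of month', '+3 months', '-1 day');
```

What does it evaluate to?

2091-02-28

`start of month` rewinds 2090-12-01 to 2090-12-01.
Adding +3 months to 2090-12-01 gives 2091-03-01.
Going back 1 day from 2091-03-01 reaches 2091-02-28 (last day of February, 28 days).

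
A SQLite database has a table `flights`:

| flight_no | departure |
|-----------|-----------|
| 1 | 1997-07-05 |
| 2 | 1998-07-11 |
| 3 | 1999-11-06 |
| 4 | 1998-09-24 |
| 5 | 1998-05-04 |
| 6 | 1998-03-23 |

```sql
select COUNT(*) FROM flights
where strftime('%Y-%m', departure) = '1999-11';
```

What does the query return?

1

Rows with year-month 1999-11: 1999-11-06 → 1.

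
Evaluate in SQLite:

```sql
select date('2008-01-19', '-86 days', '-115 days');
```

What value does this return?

2007-07-02

Applying '-86 days' to 2008-01-19: counting 86 days back gives 2007-10-25.
Applying '-115 days' to 2007-10-25: counting 115 days back gives 2007-07-02.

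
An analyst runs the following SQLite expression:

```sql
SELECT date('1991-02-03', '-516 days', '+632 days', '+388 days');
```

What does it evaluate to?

Applying '-516 days' to 1991-02-03: counting 516 days back gives 1989-09-05.
Applying '+632 days' to 1989-09-05: counting 632 days forward gives 1991-05-30.
Applying '+388 days' to 1991-05-30: counting 388 days forward gives 1992-06-21.

1992-06-21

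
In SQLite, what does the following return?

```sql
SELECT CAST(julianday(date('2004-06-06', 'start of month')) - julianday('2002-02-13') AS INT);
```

839

`start of month` rewinds 2004-06-06 to 2004-06-01.
15 days remain in February 2002 after the 13th (28 − 13).
Full months from March 2002 through May 2004 contribute their day counts.
Then 1 day into June 2004.
Total: 15 + 31 + 30 + 31 + 30 + 31 + 31 + 30 + 31 + 30 + 31 + 31 + 28 + 31 + 30 + 31 + 30 + 31 + 31 + 30 + 31 + 30 + 31 + 31 + 29 + 31 + 30 + 31 + 1 = 839.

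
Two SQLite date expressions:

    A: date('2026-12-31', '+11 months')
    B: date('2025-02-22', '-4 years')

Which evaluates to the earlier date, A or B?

A = 2027-12-01.
B = 2021-02-22.
B is earlier.

B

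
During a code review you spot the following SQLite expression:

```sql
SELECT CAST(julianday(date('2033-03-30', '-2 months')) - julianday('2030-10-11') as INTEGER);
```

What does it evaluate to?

842

Adding -2 months to 2033-03-30 gives 2033-01-30.
20 days remain in October 2030 after the 11th (31 − 11).
Full months from November 2030 through December 2032 contribute their day counts.
Then 30 days into January 2033.
Total: 20 + 30 + 31 + 31 + 28 + 31 + 30 + 31 + 30 + 31 + 31 + 30 + 31 + 30 + 31 + 31 + 29 + 31 + 30 + 31 + 30 + 31 + 31 + 30 + 31 + 30 + 31 + 30 = 842.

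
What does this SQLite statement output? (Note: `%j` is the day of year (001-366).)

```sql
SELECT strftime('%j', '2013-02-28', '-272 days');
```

First apply '-272 days': 2013-02-28 → 2012-06-01.
Day-of-year for 2012-06-01: days since 2012-01-01 inclusive = 153, zero-padded to 153.

153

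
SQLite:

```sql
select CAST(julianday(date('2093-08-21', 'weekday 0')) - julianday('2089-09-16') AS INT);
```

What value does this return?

`weekday 0` advances to the next Sunday; 2093-08-21 is a Friday, so it moves forward to 2093-08-23.
14 days remain in September 2089 after the 16th (30 − 16).
Full months from October 2089 through July 2093 contribute their day counts.
Then 23 days into August 2093.
Total: 14 + 31 + 30 + 31 + 31 + 28 + 31 + 30 + 31 + 30 + 31 + 31 + 30 + 31 + 30 + 31 + 31 + 28 + 31 + 30 + 31 + 30 + 31 + 31 + 30 + 31 + 30 + 31 + 31 + 29 + 31 + 30 + 31 + 30 + 31 + 31 + 30 + 31 + 30 + 31 + 31 + 28 + 31 + 30 + 31 + 30 + 31 + 23 = 1437.

1437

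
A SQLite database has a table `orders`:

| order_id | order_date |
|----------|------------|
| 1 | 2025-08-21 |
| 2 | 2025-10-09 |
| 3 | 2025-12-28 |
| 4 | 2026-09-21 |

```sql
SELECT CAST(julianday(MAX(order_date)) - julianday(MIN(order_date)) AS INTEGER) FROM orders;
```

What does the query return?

MIN = 2025-08-21, MAX = 2026-09-21.
10 days remain in August 2025 after the 21st (31 − 21).
Full months from September 2025 through August 2026 contribute their day counts.
Then 21 days into September 2026.
Total: 10 + 30 + 31 + 30 + 31 + 31 + 28 + 31 + 30 + 31 + 30 + 31 + 31 + 21 = 396.

396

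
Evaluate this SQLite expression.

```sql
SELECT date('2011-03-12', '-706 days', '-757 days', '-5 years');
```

Applying '-706 days' to 2011-03-12: counting 706 days back gives 2009-04-05.
Applying '-757 days' to 2009-04-05: counting 757 days back gives 2007-03-10.
Adding -5 years to 2007-03-10 gives 2002-03-10.

2002-03-10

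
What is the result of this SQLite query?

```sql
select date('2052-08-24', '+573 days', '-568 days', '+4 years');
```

2056-08-29

Applying '+573 days' to 2052-08-24: counting 573 days forward gives 2054-03-20.
Applying '-568 days' to 2054-03-20: counting 568 days back gives 2052-08-29.
Adding +4 years to 2052-08-29 gives 2056-08-29.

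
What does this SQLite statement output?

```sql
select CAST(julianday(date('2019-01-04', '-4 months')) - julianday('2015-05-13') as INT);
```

1210

Adding -4 months to 2019-01-04 gives 2018-09-04.
18 days remain in May 2015 after the 13th (31 − 13).
Full months from June 2015 through August 2018 contribute their day counts.
Then 4 days into September 2018.
Total: 18 + 30 + 31 + 31 + 30 + 31 + 30 + 31 + 31 + 29 + 31 + 30 + 31 + 30 + 31 + 31 + 30 + 31 + 30 + 31 + 31 + 28 + 31 + 30 + 31 + 30 + 31 + 31 + 30 + 31 + 30 + 31 + 31 + 28 + 31 + 30 + 31 + 30 + 31 + 31 + 4 = 1210.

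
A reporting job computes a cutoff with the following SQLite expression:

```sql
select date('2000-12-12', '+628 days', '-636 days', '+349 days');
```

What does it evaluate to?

2001-11-18

Applying '+628 days' to 2000-12-12: counting 628 days forward gives 2002-09-01.
Applying '-636 days' to 2002-09-01: counting 636 days back gives 2000-12-04.
Applying '+349 days' to 2000-12-04: counting 349 days forward gives 2001-11-18.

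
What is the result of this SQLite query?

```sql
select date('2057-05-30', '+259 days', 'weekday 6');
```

Applying '+259 days' to 2057-05-30: counting 259 days forward gives 2058-02-13.
`weekday 6` advances to the next Saturday; 2058-02-13 is a Wednesday, so it moves forward to 2058-02-16.

2058-02-16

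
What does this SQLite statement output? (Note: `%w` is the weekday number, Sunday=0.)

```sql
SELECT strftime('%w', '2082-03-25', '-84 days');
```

First apply '-84 days': 2082-03-25 → 2081-12-31.
2081-12-31 is a Wednesday; with Sunday=0 that is 3.

3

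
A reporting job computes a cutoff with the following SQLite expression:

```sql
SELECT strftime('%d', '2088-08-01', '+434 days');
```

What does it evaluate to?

09

First apply '+434 days': 2088-08-01 → 2089-10-09.
`%d` extracts the 2-digit day of month: 09.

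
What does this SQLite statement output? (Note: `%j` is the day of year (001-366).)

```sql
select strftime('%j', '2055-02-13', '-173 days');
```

First apply '-173 days': 2055-02-13 → 2054-08-24.
Day-of-year for 2054-08-24: days since 2054-01-01 inclusive = 236, zero-padded to 236.

236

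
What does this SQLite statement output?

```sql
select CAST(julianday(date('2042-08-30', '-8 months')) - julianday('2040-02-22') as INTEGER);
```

677

Adding -8 months to 2042-08-30 gives 2041-12-30.
7 days remain in February 2040 after the 22nd (29 − 22).
Full months from March 2040 through November 2041 contribute their day counts.
Then 30 days into December 2041.
Total: 7 + 31 + 30 + 31 + 30 + 31 + 31 + 30 + 31 + 30 + 31 + 31 + 28 + 31 + 30 + 31 + 30 + 31 + 31 + 30 + 31 + 30 + 30 = 677.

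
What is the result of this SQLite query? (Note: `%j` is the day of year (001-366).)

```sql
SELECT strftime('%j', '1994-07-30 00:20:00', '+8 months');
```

089

First apply '+8 months': 1994-07-30 00:20:00 → 1995-03-30 00:20:00.
Day-of-year for 1995-03-30: days since 1995-01-01 inclusive = 89, zero-padded to 089.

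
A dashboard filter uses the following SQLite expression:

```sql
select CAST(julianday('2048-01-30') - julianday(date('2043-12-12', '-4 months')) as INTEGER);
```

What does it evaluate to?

Adding -4 months to 2043-12-12 gives 2043-08-12.
19 days remain in August 2043 after the 12th (31 − 12).
Full months from September 2043 through December 2047 contribute their day counts.
Then 30 days into January 2048.
Total: 19 + 30 + 31 + 30 + 31 + 31 + 29 + 31 + 30 + 31 + 30 + 31 + 31 + 30 + 31 + 30 + 31 + 31 + 28 + 31 + 30 + 31 + 30 + 31 + 31 + 30 + 31 + 30 + 31 + 31 + 28 + 31 + 30 + 31 + 30 + 31 + 31 + 30 + 31 + 30 + 31 + 31 + 28 + 31 + 30 + 31 + 30 + 31 + 31 + 30 + 31 + 30 + 31 + 30 = 1632.

1632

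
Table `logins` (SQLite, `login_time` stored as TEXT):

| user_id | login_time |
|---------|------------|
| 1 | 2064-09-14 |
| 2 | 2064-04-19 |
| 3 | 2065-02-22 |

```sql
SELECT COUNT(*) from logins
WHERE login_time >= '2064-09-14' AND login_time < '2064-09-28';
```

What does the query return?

Rows in [2064-09-14, 2064-09-28): 2064-09-14 → 1 row.

1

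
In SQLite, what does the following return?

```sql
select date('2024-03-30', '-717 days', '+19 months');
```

Applying '-717 days' to 2024-03-30: counting 717 days back gives 2022-04-13.
Adding +19 months to 2022-04-13 gives 2023-11-13.

2023-11-13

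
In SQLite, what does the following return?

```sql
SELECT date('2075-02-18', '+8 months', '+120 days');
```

2076-02-15

Adding +8 months to 2075-02-18 gives 2075-10-18.
Applying '+120 days' to 2075-10-18: counting 120 days forward gives 2076-02-15.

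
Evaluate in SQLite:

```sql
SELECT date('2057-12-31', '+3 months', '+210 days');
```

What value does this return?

Adding +3 months to 2057-12-31 gives 2058-03-31.
Applying '+210 days' to 2058-03-31: counting 210 days forward gives 2058-10-27.

2058-10-27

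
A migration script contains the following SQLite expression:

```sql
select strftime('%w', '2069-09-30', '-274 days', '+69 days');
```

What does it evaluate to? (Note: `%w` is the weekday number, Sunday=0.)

First apply '-274 days', '+69 days': 2069-09-30 → 2069-03-09.
2069-03-09 is a Saturday; with Sunday=0 that is 6.

6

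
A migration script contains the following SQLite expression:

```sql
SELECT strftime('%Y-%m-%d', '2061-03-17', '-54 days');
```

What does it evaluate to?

2061-01-22

First apply '-54 days': 2061-03-17 → 2061-01-22.
`%Y-%m-%d` extracts the ISO date: 2061-01-22.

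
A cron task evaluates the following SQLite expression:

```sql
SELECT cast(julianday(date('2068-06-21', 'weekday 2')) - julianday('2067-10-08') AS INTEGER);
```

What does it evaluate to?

262

`weekday 2` advances to the next Tuesday; 2068-06-21 is a Thursday, so it moves forward to 2068-06-26.
23 days remain in October 2067 after the 8th (31 − 8).
Full months from November 2067 through May 2068 contribute their day counts.
Then 26 days into June 2068.
Total: 23 + 30 + 31 + 31 + 29 + 31 + 30 + 31 + 26 = 262.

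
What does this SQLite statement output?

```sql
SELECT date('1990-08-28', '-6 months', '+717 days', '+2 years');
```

1994-02-15

Adding -6 months to 1990-08-28 gives 1990-02-28.
Applying '+717 days' to 1990-02-28: counting 717 days forward gives 1992-02-15.
Adding +2 years to 1992-02-15 gives 1994-02-15.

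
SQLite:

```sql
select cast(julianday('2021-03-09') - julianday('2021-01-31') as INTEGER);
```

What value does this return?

0 days remain in January 2021 after the 31st (31 − 31).
February 2021: 28 days.
Then 9 days into March 2021.
Total: 0 + 28 + 9 = 37.

37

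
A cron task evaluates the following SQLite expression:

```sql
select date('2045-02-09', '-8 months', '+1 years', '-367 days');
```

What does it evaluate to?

2044-06-07

Adding -8 months to 2045-02-09 gives 2044-06-09.
Adding +1 year to 2044-06-09 gives 2045-06-09.
Applying '-367 days' to 2045-06-09: counting 367 days back gives 2044-06-07.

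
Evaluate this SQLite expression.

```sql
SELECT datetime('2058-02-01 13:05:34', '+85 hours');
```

2058-02-05 02:05:34

+85 hours from 2058-02-01 13:05:34 is 2058-02-05 02:05:34 (crosses midnight).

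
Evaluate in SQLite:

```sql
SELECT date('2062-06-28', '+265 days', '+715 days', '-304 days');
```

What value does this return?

2064-05-04

Applying '+265 days' to 2062-06-28: counting 265 days forward gives 2063-03-20.
Applying '+715 days' to 2063-03-20: counting 715 days forward gives 2065-03-04.
Applying '-304 days' to 2065-03-04: counting 304 days back gives 2064-05-04.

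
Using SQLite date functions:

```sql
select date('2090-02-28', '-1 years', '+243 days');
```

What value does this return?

2089-10-29

Adding -1 year to 2090-02-28 gives 2089-02-28.
Applying '+243 days' to 2089-02-28: counting 243 days forward gives 2089-10-29.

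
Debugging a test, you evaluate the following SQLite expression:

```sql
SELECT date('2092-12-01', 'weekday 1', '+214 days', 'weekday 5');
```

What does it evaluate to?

2093-07-03

`weekday 1` advances to the next Monday; 2092-12-01 is already a Monday, so it stays at 2092-12-01.
Applying '+214 days' to 2092-12-01: counting 214 days forward gives 2093-07-03.
`weekday 5` advances to the next Friday; 2093-07-03 is already a Friday, so it stays at 2093-07-03.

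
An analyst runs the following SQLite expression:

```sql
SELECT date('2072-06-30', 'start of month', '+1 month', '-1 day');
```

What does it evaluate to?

2072-06-30

`start of month` rewinds 2072-06-30 to 2072-06-01.
Adding +1 month to 2072-06-01 gives 2072-07-01.
Going back 1 day from 2072-07-01 reaches 2072-06-30 (last day of June, 30 days).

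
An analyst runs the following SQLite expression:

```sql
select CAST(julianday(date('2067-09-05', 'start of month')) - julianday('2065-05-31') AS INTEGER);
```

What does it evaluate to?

823

`start of month` rewinds 2067-09-05 to 2067-09-01.
0 days remain in May 2065 after the 31st (31 − 31).
Full months from June 2065 through August 2067 contribute their day counts.
Then 1 day into September 2067.
Total: 0 + 30 + 31 + 31 + 30 + 31 + 30 + 31 + 31 + 28 + 31 + 30 + 31 + 30 + 31 + 31 + 30 + 31 + 30 + 31 + 31 + 28 + 31 + 30 + 31 + 30 + 31 + 31 + 1 = 823.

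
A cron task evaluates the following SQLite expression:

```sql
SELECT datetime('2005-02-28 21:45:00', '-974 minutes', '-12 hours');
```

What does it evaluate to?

2005-02-27 17:31:00

974 minutes = 16h 14m; -974 minutes from 2005-02-28 21:45:00 is 2005-02-28 05:31:00.
-12 hours from 2005-02-28 05:31:00 is 2005-02-27 17:31:00 (crosses midnight).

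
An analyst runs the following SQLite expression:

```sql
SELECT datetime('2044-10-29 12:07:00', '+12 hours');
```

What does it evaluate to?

2044-10-30 00:07:00

+12 hours from 2044-10-29 12:07:00 is 2044-10-30 00:07:00 (crosses midnight).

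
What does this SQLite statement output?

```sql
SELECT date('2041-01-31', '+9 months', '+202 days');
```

Adding +9 months to 2041-01-31 gives 2041-10-31.
Applying '+202 days' to 2041-10-31: counting 202 days forward gives 2042-05-21.

2042-05-21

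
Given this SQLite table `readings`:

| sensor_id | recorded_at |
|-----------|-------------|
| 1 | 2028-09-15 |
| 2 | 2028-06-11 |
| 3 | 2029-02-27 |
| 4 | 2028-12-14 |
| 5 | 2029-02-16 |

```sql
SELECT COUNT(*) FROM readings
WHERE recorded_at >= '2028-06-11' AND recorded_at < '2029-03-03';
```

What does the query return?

5

Rows in [2028-06-11, 2029-03-03): 2028-09-15, 2028-06-11, 2029-02-27, 2028-12-14, 2029-02-16 → 5 rows.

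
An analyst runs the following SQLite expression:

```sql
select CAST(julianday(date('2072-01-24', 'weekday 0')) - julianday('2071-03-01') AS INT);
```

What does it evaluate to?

329

`weekday 0` advances to the next Sunday; 2072-01-24 is already a Sunday, so it stays at 2072-01-24.
30 days remain in March 2071 after the 1st (31 − 1).
Full months from April 2071 through December 2071 contribute their day counts.
Then 24 days into January 2072.
Total: 30 + 30 + 31 + 30 + 31 + 31 + 30 + 31 + 30 + 31 + 24 = 329.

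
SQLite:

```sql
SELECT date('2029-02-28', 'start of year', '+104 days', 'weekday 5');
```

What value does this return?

`start of year` rewinds 2029-02-28 to 2029-01-01.
Applying '+104 days' to 2029-01-01: counting 104 days forward gives 2029-04-15.
`weekday 5` advances to the next Friday; 2029-04-15 is a Sunday, so it moves forward to 2029-04-20.

2029-04-20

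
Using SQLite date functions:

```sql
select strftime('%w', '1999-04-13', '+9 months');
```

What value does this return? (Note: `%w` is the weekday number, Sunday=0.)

First apply '+9 months': 1999-04-13 → 2000-01-13.
2000-01-13 is a Thursday; with Sunday=0 that is 4.

4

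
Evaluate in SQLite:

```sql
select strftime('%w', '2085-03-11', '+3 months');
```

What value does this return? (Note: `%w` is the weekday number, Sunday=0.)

1

First apply '+3 months': 2085-03-11 → 2085-06-11.
2085-06-11 is a Monday; with Sunday=0 that is 1.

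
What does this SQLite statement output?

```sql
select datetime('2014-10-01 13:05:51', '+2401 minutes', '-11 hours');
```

2401 minutes = 40h 1m; +2401 minutes from 2014-10-01 13:05:51 is 2014-10-03 05:06:51 (crosses midnight).
-11 hours from 2014-10-03 05:06:51 is 2014-10-02 18:06:51 (crosses midnight).

2014-10-02 18:06:51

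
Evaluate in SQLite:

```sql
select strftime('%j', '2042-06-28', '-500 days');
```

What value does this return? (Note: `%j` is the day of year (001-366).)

First apply '-500 days': 2042-06-28 → 2041-02-13.
Day-of-year for 2041-02-13: days since 2041-01-01 inclusive = 44, zero-padded to 044.

044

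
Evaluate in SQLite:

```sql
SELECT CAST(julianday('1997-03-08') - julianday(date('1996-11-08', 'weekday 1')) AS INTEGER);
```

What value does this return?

`weekday 1` advances to the next Monday; 1996-11-08 is a Friday, so it moves forward to 1996-11-11.
19 days remain in November 1996 after the 11th (30 − 11).
December 1996: 31 days.
January 1997: 31 days.
February 1997: 28 days.
Then 8 days into March 1997.
Total: 19 + 31 + 31 + 28 + 8 = 117.

117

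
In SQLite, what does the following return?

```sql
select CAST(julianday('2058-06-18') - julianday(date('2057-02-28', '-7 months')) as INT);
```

Adding -7 months to 2057-02-28 gives 2056-07-28.
3 days remain in July 2056 after the 28th (31 − 28).
Full months from August 2056 through May 2058 contribute their day counts.
Then 18 days into June 2058.
Total: 3 + 31 + 30 + 31 + 30 + 31 + 31 + 28 + 31 + 30 + 31 + 30 + 31 + 31 + 30 + 31 + 30 + 31 + 31 + 28 + 31 + 30 + 31 + 18 = 690.

690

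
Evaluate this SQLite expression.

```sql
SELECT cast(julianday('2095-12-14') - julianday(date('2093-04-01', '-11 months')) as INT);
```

1322

Adding -11 months to 2093-04-01 gives 2092-05-01.
30 days remain in May 2092 after the 1st (31 − 1).
Full months from June 2092 through November 2095 contribute their day counts.
Then 14 days into December 2095.
Total: 30 + 30 + 31 + 31 + 30 + 31 + 30 + 31 + 31 + 28 + 31 + 30 + 31 + 30 + 31 + 31 + 30 + 31 + 30 + 31 + 31 + 28 + 31 + 30 + 31 + 30 + 31 + 31 + 30 + 31 + 30 + 31 + 31 + 28 + 31 + 30 + 31 + 30 + 31 + 31 + 30 + 31 + 30 + 14 = 1322.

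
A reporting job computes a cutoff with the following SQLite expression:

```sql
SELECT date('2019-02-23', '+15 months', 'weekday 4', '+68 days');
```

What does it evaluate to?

Adding +15 months to 2019-02-23 gives 2020-05-23.
`weekday 4` advances to the next Thursday; 2020-05-23 is a Saturday, so it moves forward to 2020-05-28.
Applying '+68 days' to 2020-05-28: counting 68 days forward gives 2020-08-04.

2020-08-04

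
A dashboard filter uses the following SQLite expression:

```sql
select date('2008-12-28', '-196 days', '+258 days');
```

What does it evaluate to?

Applying '-196 days' to 2008-12-28: counting 196 days back gives 2008-06-15.
Applying '+258 days' to 2008-06-15: counting 258 days forward gives 2009-02-28.

2009-02-28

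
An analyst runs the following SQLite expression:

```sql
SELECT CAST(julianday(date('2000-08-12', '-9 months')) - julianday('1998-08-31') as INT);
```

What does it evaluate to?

438

Adding -9 months to 2000-08-12 gives 1999-11-12.
0 days remain in August 1998 after the 31st (31 − 31).
Full months from September 1998 through October 1999 contribute their day counts.
Then 12 days into November 1999.
Total: 0 + 30 + 31 + 30 + 31 + 31 + 28 + 31 + 30 + 31 + 30 + 31 + 31 + 30 + 31 + 12 = 438.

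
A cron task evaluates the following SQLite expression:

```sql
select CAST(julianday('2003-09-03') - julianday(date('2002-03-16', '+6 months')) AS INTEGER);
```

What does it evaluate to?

352

Adding +6 months to 2002-03-16 gives 2002-09-16.
14 days remain in September 2002 after the 16th (30 − 16).
Full months from October 2002 through August 2003 contribute their day counts.
Then 3 days into September 2003.
Total: 14 + 31 + 30 + 31 + 31 + 28 + 31 + 30 + 31 + 30 + 31 + 31 + 3 = 352.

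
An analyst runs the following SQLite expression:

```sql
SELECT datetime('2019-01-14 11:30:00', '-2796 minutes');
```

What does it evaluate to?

2019-01-12 12:54:00

2796 minutes = 46h 36m; -2796 minutes from 2019-01-14 11:30:00 is 2019-01-12 12:54:00 (crosses midnight).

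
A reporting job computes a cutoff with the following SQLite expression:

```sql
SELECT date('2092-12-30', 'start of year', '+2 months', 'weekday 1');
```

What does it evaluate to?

`start of year` rewinds 2092-12-30 to 2092-01-01.
Adding +2 months to 2092-01-01 gives 2092-03-01.
`weekday 1` advances to the next Monday; 2092-03-01 is a Saturday, so it moves forward to 2092-03-03.

2092-03-03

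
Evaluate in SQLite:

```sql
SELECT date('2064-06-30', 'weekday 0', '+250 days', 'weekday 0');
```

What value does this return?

2065-03-15

`weekday 0` advances to the next Sunday; 2064-06-30 is a Monday, so it moves forward to 2064-07-06.
Applying '+250 days' to 2064-07-06: counting 250 days forward gives 2065-03-13.
`weekday 0` advances to the next Sunday; 2065-03-13 is a Friday, so it moves forward to 2065-03-15.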